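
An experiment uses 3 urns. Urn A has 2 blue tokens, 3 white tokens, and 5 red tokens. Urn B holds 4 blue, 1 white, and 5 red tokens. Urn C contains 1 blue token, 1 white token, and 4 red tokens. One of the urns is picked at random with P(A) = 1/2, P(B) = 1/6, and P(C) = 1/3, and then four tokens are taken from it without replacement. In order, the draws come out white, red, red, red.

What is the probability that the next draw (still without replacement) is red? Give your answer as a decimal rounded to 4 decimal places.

Compute the likelihood of the observed sequence for each case: P(data | urn A) = (3/10)(5/9)(4/8)(3/7) = 0.035714; P(data | urn B) = (1/10)(5/9)(4/8)(3/7) = 0.011905; P(data | urn C) = (1/6)(4/5)(3/4)(2/3) = 0.066667.
The prior-weighted likelihoods are 1/2 · 0.035714 = 0.017857, 1/6 · 0.011905 = 0.0019841, 1/3 · 0.066667 = 0.022222; summing to 0.042063.
The posterior is then P(urn A | data) = 0.42453, P(urn B | data) = 0.04717, P(urn C | data) = 0.5283.
Averaging over the posterior, P(red next | data) = (1/3)(0.42453) + (1/3)(0.04717) + (1/2)(0.5283) = 0.42138.

0.4214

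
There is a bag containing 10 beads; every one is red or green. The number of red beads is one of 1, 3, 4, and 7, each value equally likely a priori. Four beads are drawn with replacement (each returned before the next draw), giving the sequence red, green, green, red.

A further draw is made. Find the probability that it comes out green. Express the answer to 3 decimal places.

0.558

Under each hypothesis, the probability of the observed sequence is: P(data | r = 1) = (1/10)(9/10)(9/10)(1/10) = 0.0081; P(data | r = 3) = (3/10)(7/10)(7/10)(3/10) = 0.0441; P(data | r = 4) = (4/10)(6/10)(6/10)(4/10) = 0.0576; P(data | r = 7) = (7/10)(3/10)(3/10)(7/10) = 0.0441.
Multiplying each by its prior: 1/4 · 0.0081 = 0.002025, 1/4 · 0.0441 = 0.011025, 1/4 · 0.0576 = 0.0144, 1/4 · 0.0441 = 0.011025; summing to 0.038475.
The posterior is then P(r = 1 | data) = 0.052632, P(r = 3 | data) = 0.28655, P(r = 4 | data) = 0.37427, P(r = 7 | data) = 0.28655.
Averaging over the posterior, P(green next | data) = (9/10)(0.052632) + (7/10)(0.28655) + (3/5)(0.37427) + (3/10)(0.28655) = 0.55848.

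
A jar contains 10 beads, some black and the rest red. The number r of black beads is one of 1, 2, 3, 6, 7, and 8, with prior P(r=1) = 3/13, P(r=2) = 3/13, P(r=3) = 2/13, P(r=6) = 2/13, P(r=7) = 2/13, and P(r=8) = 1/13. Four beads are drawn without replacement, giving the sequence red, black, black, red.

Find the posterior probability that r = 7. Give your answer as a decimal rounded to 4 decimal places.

Under each hypothesis, the probability of the observed sequence is: P(data | r = 1) = (9/10)(1/9)(0/8) = 0; P(data | r = 2) = (8/10)(2/9)(1/8)(7/7) = 0.022222; P(data | r = 3) = (7/10)(3/9)(2/8)(6/7) = 0.05; P(data | r = 6) = (4/10)(6/9)(5/8)(3/7) = 0.071429; P(data | r = 7) = (3/10)(7/9)(6/8)(2/7) = 0.05; P(data | r = 8) = (2/10)(8/9)(7/8)(1/7) = 0.022222.
Multiplying each by its prior: 3/13 · 0 = 0, 3/13 · 0.022222 = 0.0051282, 2/13 · 0.05 = 0.0076923, 2/13 · 0.071429 = 0.010989, 2/13 · 0.05 = 0.0076923, 1/13 · 0.022222 = 0.0017094; with total 0.033211.
Therefore the posterior P(r = 7 | data) = (0.0076923) / (0.033211) = 0.23162.

0.2316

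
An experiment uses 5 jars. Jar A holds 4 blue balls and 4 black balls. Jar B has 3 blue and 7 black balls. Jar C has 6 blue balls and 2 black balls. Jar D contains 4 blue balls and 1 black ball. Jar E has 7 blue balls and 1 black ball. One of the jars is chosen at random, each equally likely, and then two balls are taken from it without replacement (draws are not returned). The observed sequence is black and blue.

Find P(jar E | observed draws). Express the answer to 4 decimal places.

0.1181

The likelihood of the observed sequence under each hypothesis: P(data | jar A) = (4/8)(4/7) = 2/7; P(data | jar B) = (7/10)(3/9) = 7/30; P(data | jar C) = (2/8)(6/7) = 3/14; P(data | jar D) = (1/5)(4/4) = 1/5; P(data | jar E) = (1/8)(7/7) = 1/8.
Weighting by the prior gives 1/5 · 2/7 = 2/35, 1/5 · 7/30 = 7/150, 1/5 · 3/14 = 3/70, 1/5 · 1/5 = 1/25, 1/5 · 1/8 = 1/40; these sum to 127/600.
So P(jar E | data) = (1/40) / (127/600) = 15/127.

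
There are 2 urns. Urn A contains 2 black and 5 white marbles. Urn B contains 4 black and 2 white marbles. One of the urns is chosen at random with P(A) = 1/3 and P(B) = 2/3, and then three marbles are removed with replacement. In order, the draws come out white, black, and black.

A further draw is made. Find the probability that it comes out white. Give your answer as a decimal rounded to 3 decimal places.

Under each hypothesis, the probability of the observed sequence is: P(data | urn A) = (5/7)(2/7)(2/7) = 0.058309; P(data | urn B) = (2/6)(4/6)(4/6) = 0.14815.
The prior-weighted likelihoods are 1/3 · 0.058309 = 0.019436, 2/3 · 0.14815 = 0.098765; these sum to 0.1182.
Dividing through by the total gives posterior P(urn A | data) = 0.16443, P(urn B | data) = 0.83557.
The predictive probability is P(white next | data) = (5/7)(0.16443) + (1/3)(0.83557) = 0.39597.

0.396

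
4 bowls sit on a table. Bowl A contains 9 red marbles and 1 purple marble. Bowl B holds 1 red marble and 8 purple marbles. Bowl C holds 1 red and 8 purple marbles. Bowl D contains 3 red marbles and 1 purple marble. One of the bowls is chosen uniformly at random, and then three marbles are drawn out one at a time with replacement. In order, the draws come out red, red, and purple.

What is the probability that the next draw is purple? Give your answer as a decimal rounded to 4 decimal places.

0.2577

For each hypothesis, P(data | H) works out to: P(data | bowl A) = (9/10)(9/10)(1/10) = 0.081; P(data | bowl B) = (1/9)(1/9)(8/9) = 0.010974; P(data | bowl C) = (1/9)(1/9)(8/9) = 0.010974; P(data | bowl D) = (3/4)(3/4)(1/4) = 0.14062.
The prior-weighted likelihoods are 1/4 · 0.081 = 0.02025, 1/4 · 0.010974 = 0.0027435, 1/4 · 0.010974 = 0.0027435, 1/4 · 0.14062 = 0.035156; with total 0.060893.
Normalising, the posterior is P(bowl A | data) = 0.33255, P(bowl B | data) = 0.045054, P(bowl C | data) = 0.045054, P(bowl D | data) = 0.57734.
So P(purple next | data) = Σ P(purple next | H) P(H | data) = (1/10)(0.33255) + (8/9)(0.045054) + (8/9)(0.045054) + (1/4)(0.57734) = 0.25769.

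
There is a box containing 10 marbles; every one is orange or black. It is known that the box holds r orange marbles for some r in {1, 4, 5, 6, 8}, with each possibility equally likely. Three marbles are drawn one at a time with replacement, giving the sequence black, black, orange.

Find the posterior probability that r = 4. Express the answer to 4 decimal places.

0.3013

For each hypothesis, P(data | H) works out to: P(data | r = 1) = (9/10)(9/10)(1/10) = 0.081; P(data | r = 4) = (6/10)(6/10)(4/10) = 0.144; P(data | r = 5) = (5/10)(5/10)(5/10) = 0.125; P(data | r = 6) = (4/10)(4/10)(6/10) = 0.096; P(data | r = 8) = (2/10)(2/10)(8/10) = 0.032.
Weighting by the prior gives 1/5 · 0.081 = 0.0162, 1/5 · 0.144 = 0.0288, 1/5 · 0.125 = 0.025, 1/5 · 0.096 = 0.0192, 1/5 · 0.032 = 0.0064; with total 0.0956.
Therefore the posterior P(r = 4 | data) = (0.0288) / (0.0956) = 0.30126.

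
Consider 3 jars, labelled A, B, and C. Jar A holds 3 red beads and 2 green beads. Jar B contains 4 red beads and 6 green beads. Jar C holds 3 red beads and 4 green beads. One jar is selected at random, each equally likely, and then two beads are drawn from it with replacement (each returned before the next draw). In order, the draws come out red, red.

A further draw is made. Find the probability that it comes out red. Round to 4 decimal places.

0.5098

Compute the likelihood of the observed sequence for each case: P(data | jar A) = (3/5)(3/5) = 0.36; P(data | jar B) = (4/10)(4/10) = 0.16; P(data | jar C) = (3/7)(3/7) = 0.18367.
The prior-weighted likelihoods are 1/3 · 0.36 = 0.12, 1/3 · 0.16 = 0.053333, 1/3 · 0.18367 = 0.061224; summing to 0.23456.
Dividing through by the total gives posterior P(jar A | data) = 0.5116, P(jar B | data) = 0.22738, P(jar C | data) = 0.26102.
So P(red next | data) = Σ P(red next | H) P(H | data) = (3/5)(0.5116) + (2/5)(0.22738) + (3/7)(0.26102) = 0.50978.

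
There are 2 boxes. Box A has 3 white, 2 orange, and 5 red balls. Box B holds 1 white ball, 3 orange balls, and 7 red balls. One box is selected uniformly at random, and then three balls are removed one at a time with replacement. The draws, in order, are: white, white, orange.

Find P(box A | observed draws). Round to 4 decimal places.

0.8887

For each hypothesis, P(data | H) works out to: P(data | box A) = (3/10)(3/10)(2/10) = 0.018; P(data | box B) = (1/11)(1/11)(3/11) = 0.0022539.
The prior-weighted likelihoods are 1/2 · 0.018 = 0.009, 1/2 · 0.0022539 = 0.001127; summing to 0.010127.
Therefore the posterior P(box A | data) = (0.009) / (0.010127) = 0.88872.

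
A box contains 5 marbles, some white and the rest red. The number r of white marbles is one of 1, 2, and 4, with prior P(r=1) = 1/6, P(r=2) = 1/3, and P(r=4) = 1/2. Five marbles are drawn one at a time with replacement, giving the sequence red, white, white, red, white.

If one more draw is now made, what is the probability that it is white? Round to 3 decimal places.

0.609

For each hypothesis, P(data | H) works out to: P(data | r = 1) = (4/5)(1/5)(1/5)(4/5)(1/5) = 0.00512; P(data | r = 2) = (3/5)(2/5)(2/5)(3/5)(2/5) = 0.02304; P(data | r = 4) = (1/5)(4/5)(4/5)(1/5)(4/5) = 0.02048.
Multiplying each by its prior: 1/6 · 0.00512 = 0.00085333, 1/3 · 0.02304 = 0.00768, 1/2 · 0.02048 = 0.01024; these sum to 0.018773.
The posterior is then P(r = 1 | data) = 0.045455, P(r = 2 | data) = 0.40909, P(r = 4 | data) = 0.54545.
Averaging over the posterior, P(white next | data) = (1/5)(0.045455) + (2/5)(0.40909) + (4/5)(0.54545) = 0.60909.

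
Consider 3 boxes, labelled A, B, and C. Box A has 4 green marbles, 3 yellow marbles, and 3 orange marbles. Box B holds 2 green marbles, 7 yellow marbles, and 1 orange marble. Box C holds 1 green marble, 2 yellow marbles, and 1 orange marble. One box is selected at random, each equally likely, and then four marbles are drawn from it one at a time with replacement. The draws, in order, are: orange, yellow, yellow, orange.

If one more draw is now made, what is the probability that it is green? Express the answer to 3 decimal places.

0.284

For each hypothesis, P(data | H) works out to: P(data | box A) = (3/10)(3/10)(3/10)(3/10) = 0.0081; P(data | box B) = (1/10)(7/10)(7/10)(1/10) = 0.0049; P(data | box C) = (1/4)(2/4)(2/4)(1/4) = 0.015625.
The prior-weighted likelihoods are 1/3 · 0.0081 = 0.0027, 1/3 · 0.0049 = 0.0016333, 1/3 · 0.015625 = 0.0052083; these sum to 0.0095417.
Dividing through by the total gives posterior P(box A | data) = 0.28297, P(box B | data) = 0.17118, P(box C | data) = 0.54585.
Averaging over the posterior, P(green next | data) = (2/5)(0.28297) + (1/5)(0.17118) + (1/4)(0.54585) = 0.28389.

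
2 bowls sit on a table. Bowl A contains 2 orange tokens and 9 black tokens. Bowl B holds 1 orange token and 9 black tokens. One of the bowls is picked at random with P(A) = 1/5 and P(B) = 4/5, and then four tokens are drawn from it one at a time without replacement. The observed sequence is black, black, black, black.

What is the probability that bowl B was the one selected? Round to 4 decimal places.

The likelihood of the observed sequence under each hypothesis: P(data | bowl A) = (9/11)(8/10)(7/9)(6/8) = 21/55; P(data | bowl B) = (9/10)(8/9)(7/8)(6/7) = 3/5.
The prior-weighted likelihoods are 1/5 · 21/55 = 21/275, 4/5 · 3/5 = 12/25; summing to 153/275.
Therefore the posterior P(bowl B | data) = (12/25) / (153/275) = 44/51.

0.8627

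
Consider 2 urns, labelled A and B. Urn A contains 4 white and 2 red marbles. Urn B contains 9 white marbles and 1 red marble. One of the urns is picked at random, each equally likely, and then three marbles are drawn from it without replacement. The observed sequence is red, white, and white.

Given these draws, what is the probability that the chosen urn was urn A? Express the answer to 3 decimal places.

0.667

Compute the likelihood of the observed sequence for each case: P(data | urn A) = (2/6)(4/5)(3/4) = 1/5; P(data | urn B) = (1/10)(9/9)(8/8) = 1/10.
Multiplying each by its prior: 1/2 · 1/5 = 1/10, 1/2 · 1/10 = 1/20; summing to 3/20.
Therefore the posterior P(urn A | data) = (1/10) / (3/20) = 2/3.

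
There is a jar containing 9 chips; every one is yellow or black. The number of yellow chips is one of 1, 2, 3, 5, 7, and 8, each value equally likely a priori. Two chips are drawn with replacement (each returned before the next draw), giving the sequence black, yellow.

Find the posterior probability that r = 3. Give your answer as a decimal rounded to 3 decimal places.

0.220

Under each hypothesis, the probability of the observed sequence is: P(data | r = 1) = (8/9)(1/9) = 8/81; P(data | r = 2) = (7/9)(2/9) = 14/81; P(data | r = 3) = (6/9)(3/9) = 2/9; P(data | r = 5) = (4/9)(5/9) = 20/81; P(data | r = 7) = (2/9)(7/9) = 14/81; P(data | r = 8) = (1/9)(8/9) = 8/81.
Weighting by the prior gives 1/6 · 8/81 = 4/243, 1/6 · 14/81 = 7/243, 1/6 · 2/9 = 1/27, 1/6 · 20/81 = 10/243, 1/6 · 14/81 = 7/243, 1/6 · 8/81 = 4/243; with total 41/243.
Therefore the posterior P(r = 3 | data) = (1/27) / (41/243) = 9/41.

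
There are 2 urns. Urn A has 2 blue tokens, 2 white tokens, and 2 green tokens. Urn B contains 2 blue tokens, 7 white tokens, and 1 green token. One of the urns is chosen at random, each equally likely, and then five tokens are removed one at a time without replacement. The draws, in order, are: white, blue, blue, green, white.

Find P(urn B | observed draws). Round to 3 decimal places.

Under each hypothesis, the probability of the observed sequence is: P(data | urn A) = (2/6)(2/5)(1/4)(2/3)(1/2) = 1/90; P(data | urn B) = (7/10)(2/9)(1/8)(1/7)(6/6) = 1/360.
Multiplying each by its prior: 1/2 · 1/90 = 1/180, 1/2 · 1/360 = 1/720; with total 1/144.
Hence P(urn B | data) = (1/720) / (1/144) = 1/5.

0.200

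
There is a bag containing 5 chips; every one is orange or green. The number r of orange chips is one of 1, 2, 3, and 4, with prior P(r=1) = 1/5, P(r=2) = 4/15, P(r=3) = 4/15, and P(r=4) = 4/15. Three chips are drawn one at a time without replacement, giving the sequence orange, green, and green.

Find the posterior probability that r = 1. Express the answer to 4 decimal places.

0.3333

The likelihood of the observed sequence under each hypothesis: P(data | r = 1) = (1/5)(4/4)(3/3) = 1/5; P(data | r = 2) = (2/5)(3/4)(2/3) = 1/5; P(data | r = 3) = (3/5)(2/4)(1/3) = 1/10; P(data | r = 4) = (4/5)(1/4)(0/3) = 0.
The prior-weighted likelihoods are 1/5 · 1/5 = 1/25, 4/15 · 1/5 = 4/75, 4/15 · 1/10 = 2/75, 4/15 · 0 = 0; with total 3/25.
So P(r = 1 | data) = (1/25) / (3/25) = 1/3.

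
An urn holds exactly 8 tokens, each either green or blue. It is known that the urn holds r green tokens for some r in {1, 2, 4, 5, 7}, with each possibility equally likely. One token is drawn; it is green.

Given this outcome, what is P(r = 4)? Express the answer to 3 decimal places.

Under each hypothesis, the probability of this draw is: P(data | r = 1) = (1/8) = 1/8; P(data | r = 2) = (2/8) = 1/4; P(data | r = 4) = (4/8) = 1/2; P(data | r = 5) = (5/8) = 5/8; P(data | r = 7) = (7/8) = 7/8.
The prior-weighted likelihoods are 1/5 · 1/8 = 1/40, 1/5 · 1/4 = 1/20, 1/5 · 1/2 = 1/10, 1/5 · 5/8 = 1/8, 1/5 · 7/8 = 7/40; with total 19/40.
So P(r = 4 | data) = (1/10) / (19/40) = 4/19.

0.211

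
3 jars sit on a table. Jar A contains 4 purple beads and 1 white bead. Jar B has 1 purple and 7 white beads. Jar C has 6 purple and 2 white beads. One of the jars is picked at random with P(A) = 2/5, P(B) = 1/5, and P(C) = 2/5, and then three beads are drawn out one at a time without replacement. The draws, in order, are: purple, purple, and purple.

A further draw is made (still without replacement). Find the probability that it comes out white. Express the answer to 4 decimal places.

0.4528

For each hypothesis, P(data | H) works out to: P(data | jar A) = (4/5)(3/4)(2/3) = 2/5; P(data | jar B) = (1/8)(0/7) = 0; P(data | jar C) = (6/8)(5/7)(4/6) = 5/14.
The prior-weighted likelihoods are 2/5 · 2/5 = 4/25, 1/5 · 0 = 0, 2/5 · 5/14 = 1/7; these sum to 53/175.
The posterior is then P(jar A | data) = 28/53, P(jar B | data) = 0, P(jar C | data) = 25/53.
The predictive probability is P(white next | data) = (1/2)(28/53) + (2/5)(25/53) = 24/53.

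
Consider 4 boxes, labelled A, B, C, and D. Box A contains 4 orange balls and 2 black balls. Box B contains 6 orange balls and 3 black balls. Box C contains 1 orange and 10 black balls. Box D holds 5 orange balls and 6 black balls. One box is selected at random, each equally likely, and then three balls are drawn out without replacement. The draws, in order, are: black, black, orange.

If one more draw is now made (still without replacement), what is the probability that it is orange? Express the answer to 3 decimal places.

0.531

The likelihood of the observed sequence under each hypothesis: P(data | box A) = (2/6)(1/5)(4/4) = 0.066667; P(data | box B) = (3/9)(2/8)(6/7) = 0.071429; P(data | box C) = (10/11)(9/10)(1/9) = 0.090909; P(data | box D) = (6/11)(5/10)(5/9) = 0.15152.
The prior-weighted likelihoods are 1/4 · 0.066667 = 0.016667, 1/4 · 0.071429 = 0.017857, 1/4 · 0.090909 = 0.022727, 1/4 · 0.15152 = 0.037879; these sum to 0.09513.
Dividing through by the total gives posterior P(box A | data) = 0.1752, P(box B | data) = 0.18771, P(box C | data) = 0.23891, P(box D | data) = 0.39818.
The predictive probability is P(orange next | data) = (1)(0.1752) + (5/6)(0.18771) + (0)(0.23891) + (1/2)(0.39818) = 0.53072.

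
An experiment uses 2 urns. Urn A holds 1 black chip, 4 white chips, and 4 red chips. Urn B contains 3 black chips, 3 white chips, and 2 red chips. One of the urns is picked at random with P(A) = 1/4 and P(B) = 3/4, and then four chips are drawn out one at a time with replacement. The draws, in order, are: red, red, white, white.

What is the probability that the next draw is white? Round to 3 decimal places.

Under each hypothesis, the probability of the observed sequence is: P(data | urn A) = (4/9)(4/9)(4/9)(4/9) = 0.039018; P(data | urn B) = (2/8)(2/8)(3/8)(3/8) = 0.0087891.
Multiplying each by its prior: 1/4 · 0.039018 = 0.0097546, 3/4 · 0.0087891 = 0.0065918; summing to 0.016346.
The posterior is then P(urn A | data) = 0.59674, P(urn B | data) = 0.40326.
So P(white next | data) = Σ P(white next | H) P(H | data) = (4/9)(0.59674) + (3/8)(0.40326) = 0.41644.

0.416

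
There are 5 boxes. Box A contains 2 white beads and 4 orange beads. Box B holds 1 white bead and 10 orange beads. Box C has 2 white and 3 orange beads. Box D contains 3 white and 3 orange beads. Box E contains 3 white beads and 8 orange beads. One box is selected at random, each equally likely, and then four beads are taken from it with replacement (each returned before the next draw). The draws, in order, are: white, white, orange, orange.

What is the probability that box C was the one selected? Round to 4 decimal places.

0.2671

Compute the likelihood of the observed sequence for each case: P(data | box A) = (2/6)(2/6)(4/6)(4/6) = 0.049383; P(data | box B) = (1/11)(1/11)(10/11)(10/11) = 0.0068301; P(data | box C) = (2/5)(2/5)(3/5)(3/5) = 0.0576; P(data | box D) = (3/6)(3/6)(3/6)(3/6) = 0.0625; P(data | box E) = (3/11)(3/11)(8/11)(8/11) = 0.039342.
Weighting by the prior gives 1/5 · 0.049383 = 0.0098765, 1/5 · 0.0068301 = 0.001366, 1/5 · 0.0576 = 0.01152, 1/5 · 0.0625 = 0.0125, 1/5 · 0.039342 = 0.0078683; these sum to 0.043131.
Therefore the posterior P(box C | data) = (0.01152) / (0.043131) = 0.26709.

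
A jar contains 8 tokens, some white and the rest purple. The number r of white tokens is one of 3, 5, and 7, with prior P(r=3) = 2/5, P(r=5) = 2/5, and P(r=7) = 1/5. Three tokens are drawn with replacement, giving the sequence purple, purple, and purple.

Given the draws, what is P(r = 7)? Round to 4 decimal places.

0.0033

Under each hypothesis, the probability of the observed sequence is: P(data | r = 3) = (5/8)(5/8)(5/8) = 0.24414; P(data | r = 5) = (3/8)(3/8)(3/8) = 0.052734; P(data | r = 7) = (1/8)(1/8)(1/8) = 0.0019531.
The prior-weighted likelihoods are 2/5 · 0.24414 = 0.097656, 2/5 · 0.052734 = 0.021094, 1/5 · 0.0019531 = 0.00039063; summing to 0.11914.
By Bayes' rule, P(r = 7 | data) = (0.00039063) / (0.11914) = 0.0032787.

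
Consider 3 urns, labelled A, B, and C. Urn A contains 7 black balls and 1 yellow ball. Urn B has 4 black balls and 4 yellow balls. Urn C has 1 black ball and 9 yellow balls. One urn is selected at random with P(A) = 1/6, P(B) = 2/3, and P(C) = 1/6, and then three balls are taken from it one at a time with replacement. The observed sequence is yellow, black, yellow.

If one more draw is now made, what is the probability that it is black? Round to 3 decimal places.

0.454

The likelihood of the observed sequence under each hypothesis: P(data | urn A) = (1/8)(7/8)(1/8) = 0.013672; P(data | urn B) = (4/8)(4/8)(4/8) = 0.125; P(data | urn C) = (9/10)(1/10)(9/10) = 0.081.
Multiplying each by its prior: 1/6 · 0.013672 = 0.0022786, 2/3 · 0.125 = 0.083333, 1/6 · 0.081 = 0.0135; summing to 0.099112.
The posterior is then P(urn A | data) = 0.022991, P(urn B | data) = 0.8408, P(urn C | data) = 0.13621.
The predictive probability is P(black next | data) = (7/8)(0.022991) + (1/2)(0.8408) + (1/10)(0.13621) = 0.45414.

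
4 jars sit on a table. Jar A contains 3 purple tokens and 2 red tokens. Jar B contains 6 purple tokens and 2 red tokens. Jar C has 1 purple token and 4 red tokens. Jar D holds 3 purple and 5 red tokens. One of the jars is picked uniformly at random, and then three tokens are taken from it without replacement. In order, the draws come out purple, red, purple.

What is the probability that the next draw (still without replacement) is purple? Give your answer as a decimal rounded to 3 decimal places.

0.557

The likelihood of the observed sequence under each hypothesis: P(data | jar A) = (3/5)(2/4)(2/3) = 0.2; P(data | jar B) = (6/8)(2/7)(5/6) = 0.17857; P(data | jar C) = (1/5)(4/4)(0/3) = 0; P(data | jar D) = (3/8)(5/7)(2/6) = 0.089286.
Multiplying each by its prior: 1/4 · 0.2 = 0.05, 1/4 · 0.17857 = 0.044643, 1/4 · 0 = 0, 1/4 · 0.089286 = 0.022321; with total 0.11696.
Normalising, the posterior is P(jar A | data) = 0.42748, P(jar B | data) = 0.38168, P(jar C | data) = 0, P(jar D | data) = 0.19084.
So P(purple next | data) = Σ P(purple next | H) P(H | data) = (1/2)(0.42748) + (4/5)(0.38168) + (1/5)(0.19084) = 0.55725.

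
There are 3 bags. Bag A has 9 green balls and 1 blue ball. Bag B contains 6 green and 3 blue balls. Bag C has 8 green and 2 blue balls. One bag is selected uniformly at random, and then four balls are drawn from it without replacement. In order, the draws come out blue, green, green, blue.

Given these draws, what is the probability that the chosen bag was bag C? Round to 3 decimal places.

0.272

The likelihood of the observed sequence under each hypothesis: P(data | bag A) = (1/10)(9/9)(8/8)(0/7) = 0; P(data | bag B) = (3/9)(6/8)(5/7)(2/6) = 0.059524; P(data | bag C) = (2/10)(8/9)(7/8)(1/7) = 0.022222.
Multiplying each by its prior: 1/3 · 0 = 0, 1/3 · 0.059524 = 0.019841, 1/3 · 0.022222 = 0.0074074; summing to 0.027249.
Therefore the posterior P(bag C | data) = (0.0074074) / (0.027249) = 0.27184.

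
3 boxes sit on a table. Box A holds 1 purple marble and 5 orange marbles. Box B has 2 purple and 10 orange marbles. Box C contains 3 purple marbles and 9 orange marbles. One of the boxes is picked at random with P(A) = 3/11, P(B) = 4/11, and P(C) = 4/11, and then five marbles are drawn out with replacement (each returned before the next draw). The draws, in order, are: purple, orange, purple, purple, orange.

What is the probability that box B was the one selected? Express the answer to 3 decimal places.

The likelihood of the observed sequence under each hypothesis: P(data | box A) = (1/6)(5/6)(1/6)(1/6)(5/6) = 0.003215; P(data | box B) = (2/12)(10/12)(2/12)(2/12)(10/12) = 0.003215; P(data | box C) = (3/12)(9/12)(3/12)(3/12)(9/12) = 0.0087891.
Multiplying each by its prior: 3/11 · 0.003215 = 0.00087682, 4/11 · 0.003215 = 0.0011691, 4/11 · 0.0087891 = 0.003196; with total 0.0052419.
By Bayes' rule, P(box B | data) = (0.0011691) / (0.0052419) = 0.22303.

0.223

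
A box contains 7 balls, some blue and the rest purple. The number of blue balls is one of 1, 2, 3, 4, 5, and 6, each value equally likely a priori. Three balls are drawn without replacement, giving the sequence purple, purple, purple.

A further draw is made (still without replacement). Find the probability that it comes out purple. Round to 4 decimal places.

0.6000

The likelihood of the observed sequence under each hypothesis: P(data | r = 1) = (6/7)(5/6)(4/5) = 4/7; P(data | r = 2) = (5/7)(4/6)(3/5) = 2/7; P(data | r = 3) = (4/7)(3/6)(2/5) = 4/35; P(data | r = 4) = (3/7)(2/6)(1/5) = 1/35; P(data | r = 5) = (2/7)(1/6)(0/5) = 0; P(data | r = 6) = (1/7)(0/6) = 0.
Multiplying each by its prior: 1/6 · 4/7 = 2/21, 1/6 · 2/7 = 1/21, 1/6 · 4/35 = 2/105, 1/6 · 1/35 = 1/210, 1/6 · 0 = 0, 1/6 · 0 = 0; these sum to 1/6.
Normalising, the posterior is P(r = 1 | data) = 4/7, P(r = 2 | data) = 2/7, P(r = 3 | data) = 4/35, P(r = 4 | data) = 1/35, P(r = 5 | data) = 0, P(r = 6 | data) = 0.
So P(purple next | data) = Σ P(purple next | H) P(H | data) = (3/4)(4/7) + (1/2)(2/7) + (1/4)(4/35) + (0)(1/35) = 3/5.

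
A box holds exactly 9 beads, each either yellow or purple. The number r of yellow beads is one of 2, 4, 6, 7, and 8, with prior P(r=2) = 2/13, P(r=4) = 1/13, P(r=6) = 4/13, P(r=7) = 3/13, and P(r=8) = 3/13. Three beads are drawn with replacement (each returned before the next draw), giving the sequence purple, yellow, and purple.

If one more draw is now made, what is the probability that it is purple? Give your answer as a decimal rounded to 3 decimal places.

0.486

The likelihood of the observed sequence under each hypothesis: P(data | r = 2) = (7/9)(2/9)(7/9) = 0.13443; P(data | r = 4) = (5/9)(4/9)(5/9) = 0.13717; P(data | r = 6) = (3/9)(6/9)(3/9) = 0.074074; P(data | r = 7) = (2/9)(7/9)(2/9) = 0.038409; P(data | r = 8) = (1/9)(8/9)(1/9) = 0.010974.
Multiplying each by its prior: 2/13 · 0.13443 = 0.020682, 1/13 · 0.13717 = 0.010552, 4/13 · 0.074074 = 0.022792, 3/13 · 0.038409 = 0.0088636, 3/13 · 0.010974 = 0.0025324; these sum to 0.065422.
The posterior is then P(r = 2 | data) = 0.31613, P(r = 4 | data) = 0.16129, P(r = 6 | data) = 0.34839, P(r = 7 | data) = 0.13548, P(r = 8 | data) = 0.03871.
Averaging over the posterior, P(purple next | data) = (7/9)(0.31613) + (5/9)(0.16129) + (1/3)(0.34839) + (2/9)(0.13548) + (1/9)(0.03871) = 0.48602.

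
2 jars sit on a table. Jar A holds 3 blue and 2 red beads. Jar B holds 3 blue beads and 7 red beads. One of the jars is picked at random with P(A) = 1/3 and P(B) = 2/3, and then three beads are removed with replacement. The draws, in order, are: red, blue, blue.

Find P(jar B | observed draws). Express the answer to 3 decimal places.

0.467

The likelihood of the observed sequence under each hypothesis: P(data | jar A) = (2/5)(3/5)(3/5) = 18/125; P(data | jar B) = (7/10)(3/10)(3/10) = 63/1000.
Multiplying each by its prior: 1/3 · 18/125 = 6/125, 2/3 · 63/1000 = 21/500; with total 9/100.
So P(jar B | data) = (21/500) / (9/100) = 7/15.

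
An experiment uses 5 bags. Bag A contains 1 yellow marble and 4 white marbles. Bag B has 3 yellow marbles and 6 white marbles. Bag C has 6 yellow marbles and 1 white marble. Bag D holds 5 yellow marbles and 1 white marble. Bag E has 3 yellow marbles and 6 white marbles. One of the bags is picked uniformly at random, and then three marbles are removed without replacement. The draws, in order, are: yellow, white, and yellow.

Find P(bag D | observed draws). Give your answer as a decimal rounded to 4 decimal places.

0.3684

Compute the likelihood of the observed sequence for each case: P(data | bag A) = (1/5)(4/4)(0/3) = 0; P(data | bag B) = (3/9)(6/8)(2/7) = 1/14; P(data | bag C) = (6/7)(1/6)(5/5) = 1/7; P(data | bag D) = (5/6)(1/5)(4/4) = 1/6; P(data | bag E) = (3/9)(6/8)(2/7) = 1/14.
Weighting by the prior gives 1/5 · 0 = 0, 1/5 · 1/14 = 1/70, 1/5 · 1/7 = 1/35, 1/5 · 1/6 = 1/30, 1/5 · 1/14 = 1/70; summing to 19/210.
So P(bag D | data) = (1/30) / (19/210) = 7/19.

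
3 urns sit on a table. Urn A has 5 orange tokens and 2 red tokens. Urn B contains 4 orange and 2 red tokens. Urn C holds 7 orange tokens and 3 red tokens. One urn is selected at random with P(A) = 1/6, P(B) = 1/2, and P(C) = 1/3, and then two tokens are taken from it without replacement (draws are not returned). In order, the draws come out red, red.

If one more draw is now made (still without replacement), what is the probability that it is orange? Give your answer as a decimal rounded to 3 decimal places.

0.956

The likelihood of the observed sequence under each hypothesis: P(data | urn A) = (2/7)(1/6) = 1/21; P(data | urn B) = (2/6)(1/5) = 1/15; P(data | urn C) = (3/10)(2/9) = 1/15.
The prior-weighted likelihoods are 1/6 · 1/21 = 1/126, 1/2 · 1/15 = 1/30, 1/3 · 1/15 = 1/45; these sum to 4/63.
Normalising, the posterior is P(urn A | data) = 1/8, P(urn B | data) = 21/40, P(urn C | data) = 7/20.
The predictive probability is P(orange next | data) = (1)(1/8) + (1)(21/40) + (7/8)(7/20) = 153/160.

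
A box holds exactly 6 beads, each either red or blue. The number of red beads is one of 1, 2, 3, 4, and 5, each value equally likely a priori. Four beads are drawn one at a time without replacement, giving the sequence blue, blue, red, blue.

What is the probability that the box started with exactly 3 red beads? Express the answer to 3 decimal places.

Compute the likelihood of the observed sequence for each case: P(data | r = 1) = (5/6)(4/5)(1/4)(3/3) = 1/6; P(data | r = 2) = (4/6)(3/5)(2/4)(2/3) = 2/15; P(data | r = 3) = (3/6)(2/5)(3/4)(1/3) = 1/20; P(data | r = 4) = (2/6)(1/5)(4/4)(0/3) = 0; P(data | r = 5) = (1/6)(0/5) = 0.
Weighting by the prior gives 1/5 · 1/6 = 1/30, 1/5 · 2/15 = 2/75, 1/5 · 1/20 = 1/100, 1/5 · 0 = 0, 1/5 · 0 = 0; summing to 7/100.
Therefore the posterior P(r = 3 | data) = (1/100) / (7/100) = 1/7.

0.143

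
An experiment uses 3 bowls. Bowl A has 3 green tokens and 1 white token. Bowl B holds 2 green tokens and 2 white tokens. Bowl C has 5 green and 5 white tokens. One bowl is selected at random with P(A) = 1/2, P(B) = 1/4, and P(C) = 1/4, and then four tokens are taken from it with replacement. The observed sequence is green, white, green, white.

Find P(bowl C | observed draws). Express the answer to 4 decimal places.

0.3200

For each hypothesis, P(data | H) works out to: P(data | bowl A) = (3/4)(1/4)(3/4)(1/4) = 9/256; P(data | bowl B) = (2/4)(2/4)(2/4)(2/4) = 1/16; P(data | bowl C) = (5/10)(5/10)(5/10)(5/10) = 1/16.
Multiplying each by its prior: 1/2 · 9/256 = 9/512, 1/4 · 1/16 = 1/64, 1/4 · 1/16 = 1/64; these sum to 25/512.
Therefore the posterior P(bowl C | data) = (1/64) / (25/512) = 8/25.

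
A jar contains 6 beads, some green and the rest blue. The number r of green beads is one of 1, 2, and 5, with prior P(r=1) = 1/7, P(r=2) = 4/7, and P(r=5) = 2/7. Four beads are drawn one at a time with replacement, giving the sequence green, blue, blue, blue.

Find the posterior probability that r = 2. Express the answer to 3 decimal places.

0.791

The likelihood of the observed sequence under each hypothesis: P(data | r = 1) = (1/6)(5/6)(5/6)(5/6) = 0.096451; P(data | r = 2) = (2/6)(4/6)(4/6)(4/6) = 0.098765; P(data | r = 5) = (5/6)(1/6)(1/6)(1/6) = 0.003858.
Multiplying each by its prior: 1/7 · 0.096451 = 0.013779, 4/7 · 0.098765 = 0.056437, 2/7 · 0.003858 = 0.0011023; summing to 0.071318.
So P(r = 2 | data) = (0.056437) / (0.071318) = 0.79134.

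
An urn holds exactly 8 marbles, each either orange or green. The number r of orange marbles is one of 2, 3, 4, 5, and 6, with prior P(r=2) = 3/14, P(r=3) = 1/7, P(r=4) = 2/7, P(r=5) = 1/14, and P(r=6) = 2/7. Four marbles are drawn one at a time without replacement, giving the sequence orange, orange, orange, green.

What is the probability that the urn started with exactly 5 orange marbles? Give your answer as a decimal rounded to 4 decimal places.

0.1136

For each hypothesis, P(data | H) works out to: P(data | r = 2) = (2/8)(1/7)(0/6) = 0; P(data | r = 3) = (3/8)(2/7)(1/6)(5/5) = 1/56; P(data | r = 4) = (4/8)(3/7)(2/6)(4/5) = 2/35; P(data | r = 5) = (5/8)(4/7)(3/6)(3/5) = 3/28; P(data | r = 6) = (6/8)(5/7)(4/6)(2/5) = 1/7.
The prior-weighted likelihoods are 3/14 · 0 = 0, 1/7 · 1/56 = 1/392, 2/7 · 2/35 = 4/245, 1/14 · 3/28 = 3/392, 2/7 · 1/7 = 2/49; these sum to 33/490.
So P(r = 5 | data) = (3/392) / (33/490) = 5/44.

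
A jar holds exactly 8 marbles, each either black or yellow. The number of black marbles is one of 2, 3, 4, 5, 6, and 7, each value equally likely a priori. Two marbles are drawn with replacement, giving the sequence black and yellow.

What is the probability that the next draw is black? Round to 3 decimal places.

0.534

Under each hypothesis, the probability of the observed sequence is: P(data | r = 2) = (2/8)(6/8) = 3/16; P(data | r = 3) = (3/8)(5/8) = 15/64; P(data | r = 4) = (4/8)(4/8) = 1/4; P(data | r = 5) = (5/8)(3/8) = 15/64; P(data | r = 6) = (6/8)(2/8) = 3/16; P(data | r = 7) = (7/8)(1/8) = 7/64.
Multiplying each by its prior: 1/6 · 3/16 = 1/32, 1/6 · 15/64 = 5/128, 1/6 · 1/4 = 1/24, 1/6 · 15/64 = 5/128, 1/6 · 3/16 = 1/32, 1/6 · 7/64 = 7/384; summing to 77/384.
Dividing through by the total gives posterior P(r = 2 | data) = 12/77, P(r = 3 | data) = 15/77, P(r = 4 | data) = 16/77, P(r = 5 | data) = 15/77, P(r = 6 | data) = 12/77, P(r = 7 | data) = 1/11.
Averaging over the posterior, P(black next | data) = (1/4)(12/77) + (3/8)(15/77) + (1/2)(16/77) + (5/8)(15/77) + (3/4)(12/77) + (7/8)(1/11) = 47/88.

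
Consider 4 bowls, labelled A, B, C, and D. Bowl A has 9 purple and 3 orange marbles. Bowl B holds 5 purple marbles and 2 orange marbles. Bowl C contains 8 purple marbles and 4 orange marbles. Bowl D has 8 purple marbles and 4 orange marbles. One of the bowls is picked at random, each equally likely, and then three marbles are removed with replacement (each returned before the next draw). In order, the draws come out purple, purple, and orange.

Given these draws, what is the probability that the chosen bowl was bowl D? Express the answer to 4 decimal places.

0.2542

For each hypothesis, P(data | H) works out to: P(data | bowl A) = (9/12)(9/12)(3/12) = 0.14062; P(data | bowl B) = (5/7)(5/7)(2/7) = 0.14577; P(data | bowl C) = (8/12)(8/12)(4/12) = 0.14815; P(data | bowl D) = (8/12)(8/12)(4/12) = 0.14815.
The prior-weighted likelihoods are 1/4 · 0.14062 = 0.035156, 1/4 · 0.14577 = 0.036443, 1/4 · 0.14815 = 0.037037, 1/4 · 0.14815 = 0.037037; these sum to 0.14567.
Therefore the posterior P(bowl D | data) = (0.037037) / (0.14567) = 0.25425.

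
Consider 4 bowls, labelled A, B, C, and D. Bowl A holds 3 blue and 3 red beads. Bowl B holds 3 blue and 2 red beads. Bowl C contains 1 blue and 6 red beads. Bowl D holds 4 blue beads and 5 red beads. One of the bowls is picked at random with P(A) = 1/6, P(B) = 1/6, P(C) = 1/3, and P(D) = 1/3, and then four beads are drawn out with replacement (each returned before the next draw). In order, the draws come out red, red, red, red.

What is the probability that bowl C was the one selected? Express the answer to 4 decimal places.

0.7949

The likelihood of the observed sequence under each hypothesis: P(data | bowl A) = (3/6)(3/6)(3/6)(3/6) = 0.0625; P(data | bowl B) = (2/5)(2/5)(2/5)(2/5) = 0.0256; P(data | bowl C) = (6/7)(6/7)(6/7)(6/7) = 0.53978; P(data | bowl D) = (5/9)(5/9)(5/9)(5/9) = 0.09526.
Weighting by the prior gives 1/6 · 0.0625 = 0.010417, 1/6 · 0.0256 = 0.0042667, 1/3 · 0.53978 = 0.17993, 1/3 · 0.09526 = 0.031753; with total 0.22636.
Therefore the posterior P(bowl C | data) = (0.17993) / (0.22636) = 0.79486.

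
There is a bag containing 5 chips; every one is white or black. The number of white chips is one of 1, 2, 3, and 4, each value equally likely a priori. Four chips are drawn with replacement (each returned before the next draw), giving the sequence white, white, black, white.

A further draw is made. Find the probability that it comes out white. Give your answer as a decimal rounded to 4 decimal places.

Under each hypothesis, the probability of the observed sequence is: P(data | r = 1) = (1/5)(1/5)(4/5)(1/5) = 0.0064; P(data | r = 2) = (2/5)(2/5)(3/5)(2/5) = 0.0384; P(data | r = 3) = (3/5)(3/5)(2/5)(3/5) = 0.0864; P(data | r = 4) = (4/5)(4/5)(1/5)(4/5) = 0.1024.
Weighting by the prior gives 1/4 · 0.0064 = 0.0016, 1/4 · 0.0384 = 0.0096, 1/4 · 0.0864 = 0.0216, 1/4 · 0.1024 = 0.0256; with total 0.0584.
Normalising, the posterior is P(r = 1 | data) = 0.027397, P(r = 2 | data) = 0.16438, P(r = 3 | data) = 0.36986, P(r = 4 | data) = 0.43836.
Averaging over the posterior, P(white next | data) = (1/5)(0.027397) + (2/5)(0.16438) + (3/5)(0.36986) + (4/5)(0.43836) = 0.64384.

0.6438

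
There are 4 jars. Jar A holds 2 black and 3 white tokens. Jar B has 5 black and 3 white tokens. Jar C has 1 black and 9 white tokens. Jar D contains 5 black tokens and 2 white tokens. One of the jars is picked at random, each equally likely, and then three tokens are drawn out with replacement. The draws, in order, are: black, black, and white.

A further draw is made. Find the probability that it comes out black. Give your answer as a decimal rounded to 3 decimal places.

Under each hypothesis, the probability of the observed sequence is: P(data | jar A) = (2/5)(2/5)(3/5) = 0.096; P(data | jar B) = (5/8)(5/8)(3/8) = 0.14648; P(data | jar C) = (1/10)(1/10)(9/10) = 0.009; P(data | jar D) = (5/7)(5/7)(2/7) = 0.14577.
The prior-weighted likelihoods are 1/4 · 0.096 = 0.024, 1/4 · 0.14648 = 0.036621, 1/4 · 0.009 = 0.00225, 1/4 · 0.14577 = 0.036443; summing to 0.099314.
Dividing through by the total gives posterior P(jar A | data) = 0.24166, P(jar B | data) = 0.36874, P(jar C | data) = 0.022655, P(jar D | data) = 0.36695.
Averaging over the posterior, P(black next | data) = (2/5)(0.24166) + (5/8)(0.36874) + (1/10)(0.022655) + (5/7)(0.36695) = 0.5915.

0.591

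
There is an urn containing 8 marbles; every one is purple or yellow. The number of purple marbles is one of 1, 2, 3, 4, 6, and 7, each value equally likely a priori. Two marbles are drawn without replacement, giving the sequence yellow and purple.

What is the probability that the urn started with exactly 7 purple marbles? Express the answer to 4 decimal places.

For each hypothesis, P(data | H) works out to: P(data | r = 1) = (7/8)(1/7) = 1/8; P(data | r = 2) = (6/8)(2/7) = 3/14; P(data | r = 3) = (5/8)(3/7) = 15/56; P(data | r = 4) = (4/8)(4/7) = 2/7; P(data | r = 6) = (2/8)(6/7) = 3/14; P(data | r = 7) = (1/8)(7/7) = 1/8.
Multiplying each by its prior: 1/6 · 1/8 = 1/48, 1/6 · 3/14 = 1/28, 1/6 · 15/56 = 5/112, 1/6 · 2/7 = 1/21, 1/6 · 3/14 = 1/28, 1/6 · 1/8 = 1/48; summing to 23/112.
So P(r = 7 | data) = (1/48) / (23/112) = 7/69.

0.1014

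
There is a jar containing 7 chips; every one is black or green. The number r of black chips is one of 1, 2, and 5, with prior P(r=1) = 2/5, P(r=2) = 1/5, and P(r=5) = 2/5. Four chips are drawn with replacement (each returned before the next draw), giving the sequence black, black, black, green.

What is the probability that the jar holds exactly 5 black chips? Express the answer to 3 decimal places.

0.906

The likelihood of the observed sequence under each hypothesis: P(data | r = 1) = (1/7)(1/7)(1/7)(6/7) = 0.002499; P(data | r = 2) = (2/7)(2/7)(2/7)(5/7) = 0.01666; P(data | r = 5) = (5/7)(5/7)(5/7)(2/7) = 0.10412.
The prior-weighted likelihoods are 2/5 · 0.002499 = 0.00099958, 1/5 · 0.01666 = 0.0033319, 2/5 · 0.10412 = 0.041649; these sum to 0.045981.
So P(r = 5 | data) = (0.041649) / (0.045981) = 0.9058.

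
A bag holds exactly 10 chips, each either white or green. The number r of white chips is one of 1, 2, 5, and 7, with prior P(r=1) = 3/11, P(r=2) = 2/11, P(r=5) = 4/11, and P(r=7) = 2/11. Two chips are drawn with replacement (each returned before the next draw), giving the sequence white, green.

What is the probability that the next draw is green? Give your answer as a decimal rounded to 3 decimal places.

0.560

The likelihood of the observed sequence under each hypothesis: P(data | r = 1) = (1/10)(9/10) = 0.09; P(data | r = 2) = (2/10)(8/10) = 0.16; P(data | r = 5) = (5/10)(5/10) = 0.25; P(data | r = 7) = (7/10)(3/10) = 0.21.
The prior-weighted likelihoods are 3/11 · 0.09 = 0.024545, 2/11 · 0.16 = 0.029091, 4/11 · 0.25 = 0.090909, 2/11 · 0.21 = 0.038182; these sum to 0.18273.
Dividing through by the total gives posterior P(r = 1 | data) = 0.13433, P(r = 2 | data) = 0.1592, P(r = 5 | data) = 0.49751, P(r = 7 | data) = 0.20896.
So P(green next | data) = Σ P(green next | H) P(H | data) = (9/10)(0.13433) + (4/5)(0.1592) + (1/2)(0.49751) + (3/10)(0.20896) = 0.5597.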